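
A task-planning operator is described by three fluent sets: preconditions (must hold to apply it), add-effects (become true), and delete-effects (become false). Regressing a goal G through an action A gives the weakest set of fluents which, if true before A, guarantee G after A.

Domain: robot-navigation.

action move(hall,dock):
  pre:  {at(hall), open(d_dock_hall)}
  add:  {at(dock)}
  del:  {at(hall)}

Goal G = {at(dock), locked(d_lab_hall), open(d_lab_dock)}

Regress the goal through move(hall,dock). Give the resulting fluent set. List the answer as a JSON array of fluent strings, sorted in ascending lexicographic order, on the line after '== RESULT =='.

Regress:
  G ∩ del = {}  (empty — regression defined)
  G \ add = {at(dock), locked(d_lab_hall), open(d_lab_dock)} \ {at(dock)} = {locked(d_lab_hall), open(d_lab_dock)}
  ∪ pre   = {locked(d_lab_hall), open(d_lab_dock)} ∪ {at(hall), open(d_dock_hall)}
          = {at(hall), locked(d_lab_hall), open(d_dock_hall), open(d_lab_dock)}

== RESULT ==
["at(hall)", "locked(d_lab_hall)", "open(d_dock_hall)", "open(d_lab_dock)"]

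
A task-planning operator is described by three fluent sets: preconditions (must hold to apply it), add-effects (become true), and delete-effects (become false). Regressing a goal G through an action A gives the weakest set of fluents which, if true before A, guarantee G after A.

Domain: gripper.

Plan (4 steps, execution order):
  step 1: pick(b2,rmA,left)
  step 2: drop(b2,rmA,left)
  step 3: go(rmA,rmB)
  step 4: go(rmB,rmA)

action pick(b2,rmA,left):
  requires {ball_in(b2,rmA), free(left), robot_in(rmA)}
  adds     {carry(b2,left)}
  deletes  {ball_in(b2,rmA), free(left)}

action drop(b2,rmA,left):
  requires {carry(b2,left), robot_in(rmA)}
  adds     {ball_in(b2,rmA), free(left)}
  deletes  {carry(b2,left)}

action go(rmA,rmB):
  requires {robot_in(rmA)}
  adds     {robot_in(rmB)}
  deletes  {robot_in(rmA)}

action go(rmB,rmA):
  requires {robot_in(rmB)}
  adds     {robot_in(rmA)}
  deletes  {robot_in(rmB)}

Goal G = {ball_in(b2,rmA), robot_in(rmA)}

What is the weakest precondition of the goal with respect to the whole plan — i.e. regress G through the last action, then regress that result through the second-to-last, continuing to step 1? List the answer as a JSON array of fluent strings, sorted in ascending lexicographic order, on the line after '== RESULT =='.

Regress step by step:
  through step 4 (go(rmB,rmA)): drop {robot_in(rmA)}, keep {ball_in(b2,rmA)}, require {robot_in(rmB)}
    → {ball_in(b2,rmA), robot_in(rmB)}
  through step 3 (go(rmA,rmB)): drop {robot_in(rmB)}, keep {ball_in(b2,rmA)}, require {robot_in(rmA)}
    → {ball_in(b2,rmA), robot_in(rmA)}
  through step 2 (drop(b2,rmA,left)): drop {ball_in(b2,rmA)}, keep {robot_in(rmA)}, require {carry(b2,left), robot_in(rmA)}
    → {carry(b2,left), robot_in(rmA)}
  through step 1 (pick(b2,rmA,left)): drop {carry(b2,left)}, keep {robot_in(rmA)}, require {ball_in(b2,rmA), free(left), robot_in(rmA)}
    → {ball_in(b2,rmA), free(left), robot_in(rmA)}

== RESULT ==
["ball_in(b2,rmA)", "free(left)", "robot_in(rmA)"]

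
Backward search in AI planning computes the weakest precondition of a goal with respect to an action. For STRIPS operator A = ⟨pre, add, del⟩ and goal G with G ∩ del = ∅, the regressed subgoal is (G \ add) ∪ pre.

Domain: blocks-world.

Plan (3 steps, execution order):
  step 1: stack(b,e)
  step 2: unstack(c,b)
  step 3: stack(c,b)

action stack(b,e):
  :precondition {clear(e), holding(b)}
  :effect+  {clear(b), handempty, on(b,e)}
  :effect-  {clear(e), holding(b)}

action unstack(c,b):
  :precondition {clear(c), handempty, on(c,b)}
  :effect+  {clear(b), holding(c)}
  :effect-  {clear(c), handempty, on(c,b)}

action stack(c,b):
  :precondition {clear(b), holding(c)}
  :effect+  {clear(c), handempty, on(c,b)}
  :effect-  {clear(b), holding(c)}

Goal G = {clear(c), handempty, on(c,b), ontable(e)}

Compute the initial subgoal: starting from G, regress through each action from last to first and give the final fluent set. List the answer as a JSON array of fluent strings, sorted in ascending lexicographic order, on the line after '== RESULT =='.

Regress step by step:
  through step 3 (stack(c,b)): drop {clear(c), handempty, on(c,b)}, keep {ontable(e)}, require {clear(b), holding(c)}
    → {clear(b), holding(c), ontable(e)}
  through step 2 (unstack(c,b)): drop {clear(b), holding(c)}, keep {ontable(e)}, require {clear(c), handempty, on(c,b)}
    → {clear(c), handempty, on(c,b), ontable(e)}
  through step 1 (stack(b,e)): drop {handempty}, keep {clear(c), on(c,b), ontable(e)}, require {clear(e), holding(b)}
    → {clear(c), clear(e), holding(b), on(c,b), ontable(e)}

== RESULT ==
["clear(c)", "clear(e)", "holding(b)", "on(c,b)", "ontable(e)"]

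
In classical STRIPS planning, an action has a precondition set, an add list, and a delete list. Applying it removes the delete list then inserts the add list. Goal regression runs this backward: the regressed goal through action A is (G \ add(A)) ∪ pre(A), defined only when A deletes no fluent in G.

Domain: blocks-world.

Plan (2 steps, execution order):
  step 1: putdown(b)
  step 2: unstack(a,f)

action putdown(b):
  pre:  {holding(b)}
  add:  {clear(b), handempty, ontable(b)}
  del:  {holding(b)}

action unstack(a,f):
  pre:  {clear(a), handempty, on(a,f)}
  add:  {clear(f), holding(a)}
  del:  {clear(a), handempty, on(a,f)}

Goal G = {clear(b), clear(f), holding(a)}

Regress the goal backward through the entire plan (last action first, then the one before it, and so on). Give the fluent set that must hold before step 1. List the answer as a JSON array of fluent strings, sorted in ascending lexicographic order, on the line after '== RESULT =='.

Work backward from the goal:
  through step 2 (unstack(a,f)): drop {clear(f), holding(a)}, keep {clear(b)}, require {clear(a), handempty, on(a,f)}
    → {clear(a), clear(b), handempty, on(a,f)}
  through step 1 (putdown(b)): drop {clear(b), handempty}, keep {clear(a), on(a,f)}, require {holding(b)}
    → {clear(a), holding(b), on(a,f)}

== RESULT ==
["clear(a)", "holding(b)", "on(a,f)"]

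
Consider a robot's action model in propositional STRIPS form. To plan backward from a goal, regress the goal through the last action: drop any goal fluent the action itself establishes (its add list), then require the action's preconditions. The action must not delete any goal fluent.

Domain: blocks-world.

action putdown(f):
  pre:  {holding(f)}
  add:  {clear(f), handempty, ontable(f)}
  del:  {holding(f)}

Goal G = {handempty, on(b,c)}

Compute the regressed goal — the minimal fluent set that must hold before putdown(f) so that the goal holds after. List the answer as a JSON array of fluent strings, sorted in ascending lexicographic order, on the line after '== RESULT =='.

Compute (G \ add) ∪ pre:
  G ∩ del = {}  (empty — regression defined)
  G \ add = {handempty, on(b,c)} \ {clear(f), handempty, ontable(f)} = {on(b,c)}
  ∪ pre   = {on(b,c)} ∪ {holding(f)}
          = {holding(f), on(b,c)}

== RESULT ==
["holding(f)", "on(b,c)"]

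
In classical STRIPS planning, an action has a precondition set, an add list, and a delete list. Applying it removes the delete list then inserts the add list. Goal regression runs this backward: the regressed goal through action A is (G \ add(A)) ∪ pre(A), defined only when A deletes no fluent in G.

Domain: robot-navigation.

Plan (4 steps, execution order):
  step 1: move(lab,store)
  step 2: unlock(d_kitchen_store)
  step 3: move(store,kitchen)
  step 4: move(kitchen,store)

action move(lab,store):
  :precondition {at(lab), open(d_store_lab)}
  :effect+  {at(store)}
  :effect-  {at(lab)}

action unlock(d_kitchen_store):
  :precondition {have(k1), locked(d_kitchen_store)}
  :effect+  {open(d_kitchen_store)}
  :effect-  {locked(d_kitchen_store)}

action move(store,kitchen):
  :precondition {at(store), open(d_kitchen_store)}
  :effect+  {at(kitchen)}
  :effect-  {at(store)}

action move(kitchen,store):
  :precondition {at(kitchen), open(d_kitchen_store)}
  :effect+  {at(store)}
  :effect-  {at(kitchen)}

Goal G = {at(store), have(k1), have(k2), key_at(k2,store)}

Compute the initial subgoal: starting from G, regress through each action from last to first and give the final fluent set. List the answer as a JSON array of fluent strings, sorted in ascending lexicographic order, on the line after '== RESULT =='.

Regress step by step:
  through step 4 (move(kitchen,store)): drop {at(store)}, keep {have(k1), have(k2), key_at(k2,store)}, require {at(kitchen), open(d_kitchen_store)}
    → {at(kitchen), have(k1), have(k2), key_at(k2,store), open(d_kitchen_store)}
  through step 3 (move(store,kitchen)): drop {at(kitchen)}, keep {have(k1), have(k2), key_at(k2,store), open(d_kitchen_store)}, require {at(store), open(d_kitchen_store)}
    → {at(store), have(k1), have(k2), key_at(k2,store), open(d_kitchen_store)}
  through step 2 (unlock(d_kitchen_store)): drop {open(d_kitchen_store)}, keep {at(store), have(k1), have(k2), key_at(k2,store)}, require {have(k1), locked(d_kitchen_store)}
    → {at(store), have(k1), have(k2), key_at(k2,store), locked(d_kitchen_store)}
  through step 1 (move(lab,store)): drop {at(store)}, keep {have(k1), have(k2), key_at(k2,store), locked(d_kitchen_store)}, require {at(lab), open(d_store_lab)}
    → {at(lab), have(k1), have(k2), key_at(k2,store), locked(d_kitchen_store), open(d_store_lab)}

== RESULT ==
["at(lab)", "have(k1)", "have(k2)", "key_at(k2,store)", "locked(d_kitchen_store)", "open(d_store_lab)"]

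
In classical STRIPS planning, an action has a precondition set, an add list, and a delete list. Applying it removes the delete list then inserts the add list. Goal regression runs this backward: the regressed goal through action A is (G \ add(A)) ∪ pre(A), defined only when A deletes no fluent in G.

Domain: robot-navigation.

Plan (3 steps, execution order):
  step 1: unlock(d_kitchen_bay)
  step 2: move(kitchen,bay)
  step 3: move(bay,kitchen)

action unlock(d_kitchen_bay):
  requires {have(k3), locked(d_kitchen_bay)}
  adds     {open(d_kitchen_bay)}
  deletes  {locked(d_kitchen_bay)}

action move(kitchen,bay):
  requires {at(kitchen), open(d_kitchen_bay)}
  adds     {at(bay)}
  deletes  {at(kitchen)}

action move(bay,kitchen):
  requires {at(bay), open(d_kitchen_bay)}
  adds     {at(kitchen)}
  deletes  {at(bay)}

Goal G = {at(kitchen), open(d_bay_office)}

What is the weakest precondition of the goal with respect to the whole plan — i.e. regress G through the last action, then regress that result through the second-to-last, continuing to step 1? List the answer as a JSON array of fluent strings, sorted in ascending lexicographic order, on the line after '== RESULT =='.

Regress step by step:
  through step 3 (move(bay,kitchen)): drop {at(kitchen)}, keep {open(d_bay_office)}, require {at(bay), open(d_kitchen_bay)}
    → {at(bay), open(d_bay_office), open(d_kitchen_bay)}
  through step 2 (move(kitchen,bay)): drop {at(bay)}, keep {open(d_bay_office), open(d_kitchen_bay)}, require {at(kitchen), open(d_kitchen_bay)}
    → {at(kitchen), open(d_bay_office), open(d_kitchen_bay)}
  through step 1 (unlock(d_kitchen_bay)): drop {open(d_kitchen_bay)}, keep {at(kitchen), open(d_bay_office)}, require {have(k3), locked(d_kitchen_bay)}
    → {at(kitchen), have(k3), locked(d_kitchen_bay), open(d_bay_office)}

== RESULT ==
["at(kitchen)", "have(k3)", "locked(d_kitchen_bay)", "open(d_bay_office)"]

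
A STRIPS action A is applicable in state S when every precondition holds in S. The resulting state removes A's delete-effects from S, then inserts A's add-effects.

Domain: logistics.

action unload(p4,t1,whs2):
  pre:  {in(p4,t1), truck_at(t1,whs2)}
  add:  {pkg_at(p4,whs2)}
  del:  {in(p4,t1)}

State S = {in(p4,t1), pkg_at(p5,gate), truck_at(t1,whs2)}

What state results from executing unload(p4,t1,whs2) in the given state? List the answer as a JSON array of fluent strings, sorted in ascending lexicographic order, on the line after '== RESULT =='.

Progress:
  pre ⊆ S: {in(p4,t1), truck_at(t1,whs2)} ⊆ S  — applicable
  S \ del = {pkg_at(p5,gate), truck_at(t1,whs2)}
  ∪ add   = {pkg_at(p4,whs2), pkg_at(p5,gate), truck_at(t1,whs2)}

== RESULT ==
["pkg_at(p4,whs2)", "pkg_at(p5,gate)", "truck_at(t1,whs2)"]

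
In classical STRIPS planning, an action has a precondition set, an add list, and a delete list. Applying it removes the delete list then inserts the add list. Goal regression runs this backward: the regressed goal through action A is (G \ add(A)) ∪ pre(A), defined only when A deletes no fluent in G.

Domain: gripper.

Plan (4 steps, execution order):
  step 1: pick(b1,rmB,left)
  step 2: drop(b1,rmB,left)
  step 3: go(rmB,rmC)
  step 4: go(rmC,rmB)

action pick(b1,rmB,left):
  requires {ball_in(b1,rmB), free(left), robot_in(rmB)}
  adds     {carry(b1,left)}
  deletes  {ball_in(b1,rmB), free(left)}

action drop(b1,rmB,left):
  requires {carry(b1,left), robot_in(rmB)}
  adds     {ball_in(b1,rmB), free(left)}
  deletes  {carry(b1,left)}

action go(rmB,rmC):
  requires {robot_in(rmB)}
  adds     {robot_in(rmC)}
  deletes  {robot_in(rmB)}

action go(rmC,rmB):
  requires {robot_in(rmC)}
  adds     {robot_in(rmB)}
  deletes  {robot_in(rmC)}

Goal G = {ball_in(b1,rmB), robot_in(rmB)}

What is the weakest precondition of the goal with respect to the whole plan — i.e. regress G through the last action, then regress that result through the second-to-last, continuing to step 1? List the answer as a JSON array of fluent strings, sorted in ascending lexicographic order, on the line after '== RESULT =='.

Work backward from the goal:
  through step 4 (go(rmC,rmB)): drop {robot_in(rmB)}, keep {ball_in(b1,rmB)}, require {robot_in(rmC)}
    → {ball_in(b1,rmB), robot_in(rmC)}
  through step 3 (go(rmB,rmC)): drop {robot_in(rmC)}, keep {ball_in(b1,rmB)}, require {robot_in(rmB)}
    → {ball_in(b1,rmB), robot_in(rmB)}
  through step 2 (drop(b1,rmB,left)): drop {ball_in(b1,rmB)}, keep {robot_in(rmB)}, require {carry(b1,left), robot_in(rmB)}
    → {carry(b1,left), robot_in(rmB)}
  through step 1 (pick(b1,rmB,left)): drop {carry(b1,left)}, keep {robot_in(rmB)}, require {ball_in(b1,rmB), free(left), robot_in(rmB)}
    → {ball_in(b1,rmB), free(left), robot_in(rmB)}

== RESULT ==
["ball_in(b1,rmB)", "free(left)", "robot_in(rmB)"]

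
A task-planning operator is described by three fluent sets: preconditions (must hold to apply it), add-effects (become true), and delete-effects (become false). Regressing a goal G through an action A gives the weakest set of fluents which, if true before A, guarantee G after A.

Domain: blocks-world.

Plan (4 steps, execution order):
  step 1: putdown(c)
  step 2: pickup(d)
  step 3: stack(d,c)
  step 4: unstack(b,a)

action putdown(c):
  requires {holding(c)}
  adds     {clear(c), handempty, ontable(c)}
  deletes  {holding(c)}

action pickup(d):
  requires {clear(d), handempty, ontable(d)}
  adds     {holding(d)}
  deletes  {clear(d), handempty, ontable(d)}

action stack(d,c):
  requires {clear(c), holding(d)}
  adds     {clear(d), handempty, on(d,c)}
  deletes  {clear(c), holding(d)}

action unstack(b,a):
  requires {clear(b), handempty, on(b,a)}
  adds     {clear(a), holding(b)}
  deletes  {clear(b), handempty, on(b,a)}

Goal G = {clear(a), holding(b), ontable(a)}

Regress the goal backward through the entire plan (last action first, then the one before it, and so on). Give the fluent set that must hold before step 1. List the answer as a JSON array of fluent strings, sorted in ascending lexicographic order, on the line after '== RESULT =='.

Regress step by step:
  through step 4 (unstack(b,a)): drop {clear(a), holding(b)}, keep {ontable(a)}, require {clear(b), handempty, on(b,a)}
    → {clear(b), handempty, on(b,a), ontable(a)}
  through step 3 (stack(d,c)): drop {handempty}, keep {clear(b), on(b,a), ontable(a)}, require {clear(c), holding(d)}
    → {clear(b), clear(c), holding(d), on(b,a), ontable(a)}
  through step 2 (pickup(d)): drop {holding(d)}, keep {clear(b), clear(c), on(b,a), ontable(a)}, require {clear(d), handempty, ontable(d)}
    → {clear(b), clear(c), clear(d), handempty, on(b,a), ontable(a), ontable(d)}
  through step 1 (putdown(c)): drop {clear(c), handempty}, keep {clear(b), clear(d), on(b,a), ontable(a), ontable(d)}, require {holding(c)}
    → {clear(b), clear(d), holding(c), on(b,a), ontable(a), ontable(d)}

== RESULT ==
["clear(b)", "clear(d)", "holding(c)", "on(b,a)", "ontable(a)", "ontable(d)"]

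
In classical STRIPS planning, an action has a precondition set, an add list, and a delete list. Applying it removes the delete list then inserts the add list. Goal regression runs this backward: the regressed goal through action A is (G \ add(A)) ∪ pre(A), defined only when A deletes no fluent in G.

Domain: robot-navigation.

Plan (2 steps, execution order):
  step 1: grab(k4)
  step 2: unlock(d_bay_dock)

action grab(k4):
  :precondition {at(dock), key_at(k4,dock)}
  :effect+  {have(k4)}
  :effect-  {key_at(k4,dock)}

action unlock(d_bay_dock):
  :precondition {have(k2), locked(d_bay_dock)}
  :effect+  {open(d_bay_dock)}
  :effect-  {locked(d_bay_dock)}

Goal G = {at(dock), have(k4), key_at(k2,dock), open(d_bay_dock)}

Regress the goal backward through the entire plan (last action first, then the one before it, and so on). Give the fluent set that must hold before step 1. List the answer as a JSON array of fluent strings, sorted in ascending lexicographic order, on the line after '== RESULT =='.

Work backward from the goal:
  through step 2 (unlock(d_bay_dock)): drop {open(d_bay_dock)}, keep {at(dock), have(k4), key_at(k2,dock)}, require {have(k2), locked(d_bay_dock)}
    → {at(dock), have(k2), have(k4), key_at(k2,dock), locked(d_bay_dock)}
  through step 1 (grab(k4)): drop {have(k4)}, keep {at(dock), have(k2), key_at(k2,dock), locked(d_bay_dock)}, require {at(dock), key_at(k4,dock)}
    → {at(dock), have(k2), key_at(k2,dock), key_at(k4,dock), locked(d_bay_dock)}

== RESULT ==
["at(dock)", "have(k2)", "key_at(k2,dock)", "key_at(k4,dock)", "locked(d_bay_dock)"]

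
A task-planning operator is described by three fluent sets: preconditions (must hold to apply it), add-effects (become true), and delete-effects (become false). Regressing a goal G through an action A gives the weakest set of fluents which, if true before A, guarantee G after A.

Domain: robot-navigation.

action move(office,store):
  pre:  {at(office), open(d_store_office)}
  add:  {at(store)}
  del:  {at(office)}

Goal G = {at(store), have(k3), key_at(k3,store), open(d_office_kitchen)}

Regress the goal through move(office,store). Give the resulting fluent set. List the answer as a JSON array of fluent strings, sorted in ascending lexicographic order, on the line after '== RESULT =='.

Regress:
  G ∩ del = {}  (empty — regression defined)
  G \ add = {at(store), have(k3), key_at(k3,store), open(d_office_kitchen)} \ {at(store)} = {have(k3), key_at(k3,store), open(d_office_kitchen)}
  ∪ pre   = {have(k3), key_at(k3,store), open(d_office_kitchen)} ∪ {at(office), open(d_store_office)}
          = {at(office), have(k3), key_at(k3,store), open(d_office_kitchen), open(d_store_office)}

== RESULT ==
["at(office)", "have(k3)", "key_at(k3,store)", "open(d_office_kitchen)", "open(d_store_office)"]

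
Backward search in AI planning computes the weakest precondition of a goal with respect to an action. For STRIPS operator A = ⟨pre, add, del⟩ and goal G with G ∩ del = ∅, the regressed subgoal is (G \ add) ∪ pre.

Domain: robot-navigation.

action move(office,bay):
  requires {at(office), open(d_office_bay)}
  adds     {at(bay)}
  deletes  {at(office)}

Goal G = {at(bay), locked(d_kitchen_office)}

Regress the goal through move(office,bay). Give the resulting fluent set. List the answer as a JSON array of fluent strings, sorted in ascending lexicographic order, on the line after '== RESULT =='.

Regress:
  G ∩ del = {}  (empty — regression defined)
  G \ add = {at(bay), locked(d_kitchen_office)} \ {at(bay)} = {locked(d_kitchen_office)}
  ∪ pre   = {locked(d_kitchen_office)} ∪ {at(office), open(d_office_bay)}
          = {at(office), locked(d_kitchen_office), open(d_office_bay)}

== RESULT ==
["at(office)", "locked(d_kitchen_office)", "open(d_office_bay)"]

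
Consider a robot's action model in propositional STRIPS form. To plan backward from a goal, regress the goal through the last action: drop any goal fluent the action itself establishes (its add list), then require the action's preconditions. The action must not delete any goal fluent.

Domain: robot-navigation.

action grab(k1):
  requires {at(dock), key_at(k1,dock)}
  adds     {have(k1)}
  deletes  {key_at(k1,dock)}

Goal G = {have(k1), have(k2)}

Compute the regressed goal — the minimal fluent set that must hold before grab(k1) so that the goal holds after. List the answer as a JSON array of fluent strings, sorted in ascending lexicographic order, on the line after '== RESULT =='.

Regress:
  G ∩ del = {}  (empty — regression defined)
  G \ add = {have(k1), have(k2)} \ {have(k1)} = {have(k2)}
  ∪ pre   = {have(k2)} ∪ {at(dock), key_at(k1,dock)}
          = {at(dock), have(k2), key_at(k1,dock)}

== RESULT ==
["at(dock)", "have(k2)", "key_at(k1,dock)"]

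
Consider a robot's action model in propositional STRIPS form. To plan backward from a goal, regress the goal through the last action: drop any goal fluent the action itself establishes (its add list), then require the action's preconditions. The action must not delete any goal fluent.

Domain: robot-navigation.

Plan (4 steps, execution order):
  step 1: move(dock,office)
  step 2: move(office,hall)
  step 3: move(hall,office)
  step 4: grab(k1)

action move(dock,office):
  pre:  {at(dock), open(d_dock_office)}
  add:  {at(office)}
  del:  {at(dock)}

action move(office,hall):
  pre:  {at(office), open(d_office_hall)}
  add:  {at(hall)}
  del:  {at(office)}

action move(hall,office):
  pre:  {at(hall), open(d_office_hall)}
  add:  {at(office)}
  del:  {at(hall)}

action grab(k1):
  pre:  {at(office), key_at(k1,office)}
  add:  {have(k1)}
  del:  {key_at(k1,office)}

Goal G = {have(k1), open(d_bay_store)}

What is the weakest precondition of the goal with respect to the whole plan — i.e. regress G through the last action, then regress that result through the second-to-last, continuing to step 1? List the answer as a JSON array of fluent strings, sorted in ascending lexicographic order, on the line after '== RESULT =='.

Regress step by step:
  through step 4 (grab(k1)): drop {have(k1)}, keep {open(d_bay_store)}, require {at(office), key_at(k1,office)}
    → {at(office), key_at(k1,office), open(d_bay_store)}
  through step 3 (move(hall,office)): drop {at(office)}, keep {key_at(k1,office), open(d_bay_store)}, require {at(hall), open(d_office_hall)}
    → {at(hall), key_at(k1,office), open(d_bay_store), open(d_office_hall)}
  through step 2 (move(office,hall)): drop {at(hall)}, keep {key_at(k1,office), open(d_bay_store), open(d_office_hall)}, require {at(office), open(d_office_hall)}
    → {at(office), key_at(k1,office), open(d_bay_store), open(d_office_hall)}
  through step 1 (move(dock,office)): drop {at(office)}, keep {key_at(k1,office), open(d_bay_store), open(d_office_hall)}, require {at(dock), open(d_dock_office)}
    → {at(dock), key_at(k1,office), open(d_bay_store), open(d_dock_office), open(d_office_hall)}

== RESULT ==
["at(dock)", "key_at(k1,office)", "open(d_bay_store)", "open(d_dock_office)", "open(d_office_hall)"]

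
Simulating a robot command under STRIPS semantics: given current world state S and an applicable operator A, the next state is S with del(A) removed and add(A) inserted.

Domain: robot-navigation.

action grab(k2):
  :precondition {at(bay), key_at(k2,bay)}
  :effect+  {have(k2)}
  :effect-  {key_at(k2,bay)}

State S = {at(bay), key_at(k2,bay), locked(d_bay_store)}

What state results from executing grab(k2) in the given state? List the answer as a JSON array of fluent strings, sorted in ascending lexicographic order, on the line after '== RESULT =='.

Progress:
  pre ⊆ S: {at(bay), key_at(k2,bay)} ⊆ S  — applicable
  S \ del = {at(bay), locked(d_bay_store)}
  ∪ add   = {at(bay), have(k2), locked(d_bay_store)}

== RESULT ==
["at(bay)", "have(k2)", "locked(d_bay_store)"]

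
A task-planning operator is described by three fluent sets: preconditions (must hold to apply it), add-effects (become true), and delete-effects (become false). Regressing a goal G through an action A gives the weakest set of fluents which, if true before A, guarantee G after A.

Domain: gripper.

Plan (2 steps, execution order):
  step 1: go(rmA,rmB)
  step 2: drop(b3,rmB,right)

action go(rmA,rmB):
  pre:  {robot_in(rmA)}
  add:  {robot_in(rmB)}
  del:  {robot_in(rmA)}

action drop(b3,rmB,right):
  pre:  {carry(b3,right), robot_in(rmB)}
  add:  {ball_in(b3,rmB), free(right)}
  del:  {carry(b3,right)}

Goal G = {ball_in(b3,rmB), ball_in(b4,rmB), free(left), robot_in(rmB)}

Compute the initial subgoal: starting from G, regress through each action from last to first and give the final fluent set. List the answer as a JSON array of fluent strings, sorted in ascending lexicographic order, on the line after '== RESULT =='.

Regress step by step:
  through step 2 (drop(b3,rmB,right)): drop {ball_in(b3,rmB)}, keep {ball_in(b4,rmB), free(left), robot_in(rmB)}, require {carry(b3,right), robot_in(rmB)}
    → {ball_in(b4,rmB), carry(b3,right), free(left), robot_in(rmB)}
  through step 1 (go(rmA,rmB)): drop {robot_in(rmB)}, keep {ball_in(b4,rmB), carry(b3,right), free(left)}, require {robot_in(rmA)}
    → {ball_in(b4,rmB), carry(b3,right), free(left), robot_in(rmA)}

== RESULT ==
["ball_in(b4,rmB)", "carry(b3,right)", "free(left)", "robot_in(rmA)"]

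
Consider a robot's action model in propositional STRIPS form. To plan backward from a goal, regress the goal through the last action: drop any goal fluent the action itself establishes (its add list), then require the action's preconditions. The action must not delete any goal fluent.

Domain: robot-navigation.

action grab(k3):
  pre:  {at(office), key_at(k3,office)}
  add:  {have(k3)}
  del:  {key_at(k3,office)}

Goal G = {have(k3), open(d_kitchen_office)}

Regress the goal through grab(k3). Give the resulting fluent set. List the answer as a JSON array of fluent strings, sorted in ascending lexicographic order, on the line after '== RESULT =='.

Regress:
  G ∩ del = {}  (empty — regression defined)
  G \ add = {have(k3), open(d_kitchen_office)} \ {have(k3)} = {open(d_kitchen_office)}
  ∪ pre   = {open(d_kitchen_office)} ∪ {at(office), key_at(k3,office)}
          = {at(office), key_at(k3,office), open(d_kitchen_office)}

== RESULT ==
["at(office)", "key_at(k3,office)", "open(d_kitchen_office)"]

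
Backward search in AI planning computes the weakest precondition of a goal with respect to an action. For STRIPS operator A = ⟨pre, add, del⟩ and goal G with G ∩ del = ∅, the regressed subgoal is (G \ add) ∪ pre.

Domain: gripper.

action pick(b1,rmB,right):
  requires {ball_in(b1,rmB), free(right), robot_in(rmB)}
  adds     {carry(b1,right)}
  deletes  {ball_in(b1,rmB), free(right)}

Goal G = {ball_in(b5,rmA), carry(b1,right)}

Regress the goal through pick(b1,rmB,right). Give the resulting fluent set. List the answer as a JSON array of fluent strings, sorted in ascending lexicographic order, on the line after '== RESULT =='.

Regress:
  G ∩ del = {}  (empty — regression defined)
  G \ add = {ball_in(b5,rmA), carry(b1,right)} \ {carry(b1,right)} = {ball_in(b5,rmA)}
  ∪ pre   = {ball_in(b5,rmA)} ∪ {ball_in(b1,rmB), free(right), robot_in(rmB)}
          = {ball_in(b1,rmB), ball_in(b5,rmA), free(right), robot_in(rmB)}

== RESULT ==
["ball_in(b1,rmB)", "ball_in(b5,rmA)", "free(right)", "robot_in(rmB)"]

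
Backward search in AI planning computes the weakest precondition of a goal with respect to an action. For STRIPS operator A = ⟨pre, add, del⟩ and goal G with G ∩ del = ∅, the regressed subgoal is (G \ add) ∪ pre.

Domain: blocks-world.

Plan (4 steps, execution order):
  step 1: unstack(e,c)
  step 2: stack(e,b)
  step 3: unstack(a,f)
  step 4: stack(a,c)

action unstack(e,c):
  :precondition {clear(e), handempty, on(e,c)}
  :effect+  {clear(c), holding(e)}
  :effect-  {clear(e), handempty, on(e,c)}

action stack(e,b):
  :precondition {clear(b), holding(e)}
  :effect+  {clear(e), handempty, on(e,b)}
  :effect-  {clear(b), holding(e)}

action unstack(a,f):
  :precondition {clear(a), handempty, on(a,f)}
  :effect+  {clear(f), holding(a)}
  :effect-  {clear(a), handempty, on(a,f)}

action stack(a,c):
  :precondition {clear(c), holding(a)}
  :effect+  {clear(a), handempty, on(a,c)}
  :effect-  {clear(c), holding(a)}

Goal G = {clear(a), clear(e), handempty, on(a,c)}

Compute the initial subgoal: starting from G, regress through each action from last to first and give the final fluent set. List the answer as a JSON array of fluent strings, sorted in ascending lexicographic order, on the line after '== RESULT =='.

Work backward from the goal:
  through step 4 (stack(a,c)): drop {clear(a), handempty, on(a,c)}, keep {clear(e)}, require {clear(c), holding(a)}
    → {clear(c), clear(e), holding(a)}
  through step 3 (unstack(a,f)): drop {holding(a)}, keep {clear(c), clear(e)}, require {clear(a), handempty, on(a,f)}
    → {clear(a), clear(c), clear(e), handempty, on(a,f)}
  through step 2 (stack(e,b)): drop {clear(e), handempty}, keep {clear(a), clear(c), on(a,f)}, require {clear(b), holding(e)}
    → {clear(a), clear(b), clear(c), holding(e), on(a,f)}
  through step 1 (unstack(e,c)): drop {clear(c), holding(e)}, keep {clear(a), clear(b), on(a,f)}, require {clear(e), handempty, on(e,c)}
    → {clear(a), clear(b), clear(e), handempty, on(a,f), on(e,c)}

== RESULT ==
["clear(a)", "clear(b)", "clear(e)", "handempty", "on(a,f)", "on(e,c)"]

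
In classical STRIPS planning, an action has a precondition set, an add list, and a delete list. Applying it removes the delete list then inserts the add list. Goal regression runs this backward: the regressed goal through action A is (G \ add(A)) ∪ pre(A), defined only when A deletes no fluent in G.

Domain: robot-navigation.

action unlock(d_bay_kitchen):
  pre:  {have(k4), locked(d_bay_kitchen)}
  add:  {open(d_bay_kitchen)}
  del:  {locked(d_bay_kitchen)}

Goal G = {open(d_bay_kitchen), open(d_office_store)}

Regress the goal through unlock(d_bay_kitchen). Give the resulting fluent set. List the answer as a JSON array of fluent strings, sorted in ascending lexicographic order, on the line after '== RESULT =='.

Compute (G \ add) ∪ pre:
  G ∩ del = {}  (empty — regression defined)
  G \ add = {open(d_bay_kitchen), open(d_office_store)} \ {open(d_bay_kitchen)} = {open(d_office_store)}
  ∪ pre   = {open(d_office_store)} ∪ {have(k4), locked(d_bay_kitchen)}
          = {have(k4), locked(d_bay_kitchen), open(d_office_store)}

== RESULT ==
["have(k4)", "locked(d_bay_kitchen)", "open(d_office_store)"]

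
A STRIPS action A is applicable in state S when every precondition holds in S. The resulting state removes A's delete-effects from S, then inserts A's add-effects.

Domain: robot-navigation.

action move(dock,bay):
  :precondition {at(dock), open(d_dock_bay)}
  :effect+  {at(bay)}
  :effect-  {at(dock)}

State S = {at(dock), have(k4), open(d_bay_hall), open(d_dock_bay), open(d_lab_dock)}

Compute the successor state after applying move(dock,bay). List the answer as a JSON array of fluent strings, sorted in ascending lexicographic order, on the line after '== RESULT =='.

Compute (S \ del) ∪ add:
  pre ⊆ S: {at(dock), open(d_dock_bay)} ⊆ S  — applicable
  S \ del = {have(k4), open(d_bay_hall), open(d_dock_bay), open(d_lab_dock)}
  ∪ add   = {at(bay), have(k4), open(d_bay_hall), open(d_dock_bay), open(d_lab_dock)}

== RESULT ==
["at(bay)", "have(k4)", "open(d_bay_hall)", "open(d_dock_bay)", "open(d_lab_dock)"]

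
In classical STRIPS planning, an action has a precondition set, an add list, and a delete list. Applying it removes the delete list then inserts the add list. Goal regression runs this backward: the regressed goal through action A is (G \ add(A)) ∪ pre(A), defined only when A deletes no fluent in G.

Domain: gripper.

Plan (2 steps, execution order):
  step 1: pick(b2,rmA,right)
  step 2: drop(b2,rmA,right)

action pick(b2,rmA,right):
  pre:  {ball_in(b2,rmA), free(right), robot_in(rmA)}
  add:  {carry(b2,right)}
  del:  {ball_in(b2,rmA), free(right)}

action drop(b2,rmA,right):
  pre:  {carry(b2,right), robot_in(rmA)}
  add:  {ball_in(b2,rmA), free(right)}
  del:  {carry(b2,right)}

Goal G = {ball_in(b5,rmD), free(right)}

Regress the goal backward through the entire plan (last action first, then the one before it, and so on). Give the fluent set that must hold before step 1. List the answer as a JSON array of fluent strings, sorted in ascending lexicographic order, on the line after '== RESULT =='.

Work backward from the goal:
  through step 2 (drop(b2,rmA,right)): drop {free(right)}, keep {ball_in(b5,rmD)}, require {carry(b2,right), robot_in(rmA)}
    → {ball_in(b5,rmD), carry(b2,right), robot_in(rmA)}
  through step 1 (pick(b2,rmA,right)): drop {carry(b2,right)}, keep {ball_in(b5,rmD), robot_in(rmA)}, require {ball_in(b2,rmA), free(right), robot_in(rmA)}
    → {ball_in(b2,rmA), ball_in(b5,rmD), free(right), robot_in(rmA)}

== RESULT ==
["ball_in(b2,rmA)", "ball_in(b5,rmD)", "free(right)", "robot_in(rmA)"]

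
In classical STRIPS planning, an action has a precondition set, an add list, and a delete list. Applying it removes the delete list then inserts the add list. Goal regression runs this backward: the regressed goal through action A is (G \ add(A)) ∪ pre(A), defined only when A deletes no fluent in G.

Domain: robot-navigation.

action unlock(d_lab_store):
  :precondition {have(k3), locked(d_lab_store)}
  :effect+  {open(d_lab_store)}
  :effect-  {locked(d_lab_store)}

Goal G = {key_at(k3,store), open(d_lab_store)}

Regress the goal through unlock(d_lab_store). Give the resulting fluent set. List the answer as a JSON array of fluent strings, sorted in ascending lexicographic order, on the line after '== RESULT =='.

Regress:
  G ∩ del = {}  (empty — regression defined)
  G \ add = {key_at(k3,store), open(d_lab_store)} \ {open(d_lab_store)} = {key_at(k3,store)}
  ∪ pre   = {key_at(k3,store)} ∪ {have(k3), locked(d_lab_store)}
          = {have(k3), key_at(k3,store), locked(d_lab_store)}

== RESULT ==
["have(k3)", "key_at(k3,store)", "locked(d_lab_store)"]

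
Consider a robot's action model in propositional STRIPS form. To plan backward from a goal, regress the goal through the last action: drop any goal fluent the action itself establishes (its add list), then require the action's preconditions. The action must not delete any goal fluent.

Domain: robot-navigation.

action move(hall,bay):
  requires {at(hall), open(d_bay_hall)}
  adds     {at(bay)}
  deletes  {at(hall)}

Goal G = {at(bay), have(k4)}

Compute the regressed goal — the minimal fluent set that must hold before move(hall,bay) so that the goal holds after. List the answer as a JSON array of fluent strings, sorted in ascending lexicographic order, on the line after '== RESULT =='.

Regress:
  G ∩ del = {}  (empty — regression defined)
  G \ add = {at(bay), have(k4)} \ {at(bay)} = {have(k4)}
  ∪ pre   = {have(k4)} ∪ {at(hall), open(d_bay_hall)}
          = {at(hall), have(k4), open(d_bay_hall)}

== RESULT ==
["at(hall)", "have(k4)", "open(d_bay_hall)"]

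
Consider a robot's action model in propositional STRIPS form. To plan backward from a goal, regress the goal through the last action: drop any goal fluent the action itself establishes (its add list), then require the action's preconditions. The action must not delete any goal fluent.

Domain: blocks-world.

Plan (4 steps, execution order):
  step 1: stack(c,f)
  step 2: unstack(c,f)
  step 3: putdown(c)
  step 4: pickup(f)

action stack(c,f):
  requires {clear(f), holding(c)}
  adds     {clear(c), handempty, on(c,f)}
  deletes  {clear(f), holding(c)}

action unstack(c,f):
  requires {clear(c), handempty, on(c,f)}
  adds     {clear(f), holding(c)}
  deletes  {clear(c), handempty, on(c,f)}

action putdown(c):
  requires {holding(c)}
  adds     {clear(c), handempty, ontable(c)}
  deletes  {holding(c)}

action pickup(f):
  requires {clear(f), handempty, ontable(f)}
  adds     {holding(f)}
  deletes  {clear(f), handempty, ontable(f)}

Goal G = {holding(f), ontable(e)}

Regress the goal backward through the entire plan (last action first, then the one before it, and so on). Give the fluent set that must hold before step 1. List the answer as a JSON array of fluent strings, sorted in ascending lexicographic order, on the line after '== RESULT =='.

Work backward from the goal:
  through step 4 (pickup(f)): drop {holding(f)}, keep {ontable(e)}, require {clear(f), handempty, ontable(f)}
    → {clear(f), handempty, ontable(e), ontable(f)}
  through step 3 (putdown(c)): drop {handempty}, keep {clear(f), ontable(e), ontable(f)}, require {holding(c)}
    → {clear(f), holding(c), ontable(e), ontable(f)}
  through step 2 (unstack(c,f)): drop {clear(f), holding(c)}, keep {ontable(e), ontable(f)}, require {clear(c), handempty, on(c,f)}
    → {clear(c), handempty, on(c,f), ontable(e), ontable(f)}
  through step 1 (stack(c,f)): drop {clear(c), handempty, on(c,f)}, keep {ontable(e), ontable(f)}, require {clear(f), holding(c)}
    → {clear(f), holding(c), ontable(e), ontable(f)}

== RESULT ==
["clear(f)", "holding(c)", "ontable(e)", "ontable(f)"]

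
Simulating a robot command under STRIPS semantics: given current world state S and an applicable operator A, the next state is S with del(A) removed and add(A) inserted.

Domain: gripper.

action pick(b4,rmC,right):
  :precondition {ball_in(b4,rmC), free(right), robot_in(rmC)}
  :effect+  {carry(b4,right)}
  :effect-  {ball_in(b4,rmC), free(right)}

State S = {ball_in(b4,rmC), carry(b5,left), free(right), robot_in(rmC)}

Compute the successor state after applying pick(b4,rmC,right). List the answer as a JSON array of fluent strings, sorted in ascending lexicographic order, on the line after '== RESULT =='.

Compute (S \ del) ∪ add:
  pre ⊆ S: {ball_in(b4,rmC), free(right), robot_in(rmC)} ⊆ S  — applicable
  S \ del = {carry(b5,left), robot_in(rmC)}
  ∪ add   = {carry(b4,right), carry(b5,left), robot_in(rmC)}

== RESULT ==
["carry(b4,right)", "carry(b5,left)", "robot_in(rmC)"]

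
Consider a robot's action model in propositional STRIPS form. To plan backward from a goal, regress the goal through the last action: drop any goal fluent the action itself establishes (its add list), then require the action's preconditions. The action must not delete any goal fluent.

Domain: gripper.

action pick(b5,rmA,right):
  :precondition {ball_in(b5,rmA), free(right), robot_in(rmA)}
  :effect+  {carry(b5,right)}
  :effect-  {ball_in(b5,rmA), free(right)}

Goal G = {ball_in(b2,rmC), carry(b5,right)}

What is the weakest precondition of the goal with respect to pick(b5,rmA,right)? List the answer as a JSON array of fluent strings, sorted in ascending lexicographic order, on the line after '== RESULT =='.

Regress:
  G ∩ del = {}  (empty — regression defined)
  G \ add = {ball_in(b2,rmC), carry(b5,right)} \ {carry(b5,right)} = {ball_in(b2,rmC)}
  ∪ pre   = {ball_in(b2,rmC)} ∪ {ball_in(b5,rmA), free(right), robot_in(rmA)}
          = {ball_in(b2,rmC), ball_in(b5,rmA), free(right), robot_in(rmA)}

== RESULT ==
["ball_in(b2,rmC)", "ball_in(b5,rmA)", "free(right)", "robot_in(rmA)"]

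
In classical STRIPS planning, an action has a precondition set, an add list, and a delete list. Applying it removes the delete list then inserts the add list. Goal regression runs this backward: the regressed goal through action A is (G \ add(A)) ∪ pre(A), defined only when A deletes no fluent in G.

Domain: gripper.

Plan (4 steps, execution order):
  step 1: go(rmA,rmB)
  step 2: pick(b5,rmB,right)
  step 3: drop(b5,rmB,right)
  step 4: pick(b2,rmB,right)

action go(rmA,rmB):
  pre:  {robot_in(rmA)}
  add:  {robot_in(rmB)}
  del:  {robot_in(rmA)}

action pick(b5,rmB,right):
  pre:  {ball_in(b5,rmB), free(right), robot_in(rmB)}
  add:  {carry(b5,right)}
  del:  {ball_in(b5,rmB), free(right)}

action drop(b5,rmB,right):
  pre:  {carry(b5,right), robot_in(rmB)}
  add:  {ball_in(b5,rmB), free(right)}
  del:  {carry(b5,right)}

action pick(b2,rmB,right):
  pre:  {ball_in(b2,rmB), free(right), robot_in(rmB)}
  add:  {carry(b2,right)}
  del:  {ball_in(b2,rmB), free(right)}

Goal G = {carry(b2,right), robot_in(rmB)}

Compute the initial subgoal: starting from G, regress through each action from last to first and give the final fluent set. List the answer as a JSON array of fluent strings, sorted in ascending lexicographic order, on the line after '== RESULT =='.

Work backward from the goal:
  through step 4 (pick(b2,rmB,right)): drop {carry(b2,right)}, keep {robot_in(rmB)}, require {ball_in(b2,rmB), free(right), robot_in(rmB)}
    → {ball_in(b2,rmB), free(right), robot_in(rmB)}
  through step 3 (drop(b5,rmB,right)): drop {free(right)}, keep {ball_in(b2,rmB), robot_in(rmB)}, require {carry(b5,right), robot_in(rmB)}
    → {ball_in(b2,rmB), carry(b5,right), robot_in(rmB)}
  through step 2 (pick(b5,rmB,right)): drop {carry(b5,right)}, keep {ball_in(b2,rmB), robot_in(rmB)}, require {ball_in(b5,rmB), free(right), robot_in(rmB)}
    → {ball_in(b2,rmB), ball_in(b5,rmB), free(right), robot_in(rmB)}
  through step 1 (go(rmA,rmB)): drop {robot_in(rmB)}, keep {ball_in(b2,rmB), ball_in(b5,rmB), free(right)}, require {robot_in(rmA)}
    → {ball_in(b2,rmB), ball_in(b5,rmB), free(right), robot_in(rmA)}

== RESULT ==
["ball_in(b2,rmB)", "ball_in(b5,rmB)", "free(right)", "robot_in(rmA)"]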